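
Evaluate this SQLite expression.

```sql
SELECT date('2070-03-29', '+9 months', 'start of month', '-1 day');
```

2070-11-30

Adding +9 months to 2070-03-29 gives 2070-12-29.
`start of month` rewinds 2070-12-29 to 2070-12-01.
Going back 1 day from 2070-12-01 reaches 2070-11-30 (last day of November, 30 days).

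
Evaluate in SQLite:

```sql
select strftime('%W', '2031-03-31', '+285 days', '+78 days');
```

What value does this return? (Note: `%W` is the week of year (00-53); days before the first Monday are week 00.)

First apply '+285 days', '+78 days': 2031-03-31 → 2032-03-28.
2032-03-28 is a Sunday. SQLite's %W counts Mondays since the year started; the result is 12.

12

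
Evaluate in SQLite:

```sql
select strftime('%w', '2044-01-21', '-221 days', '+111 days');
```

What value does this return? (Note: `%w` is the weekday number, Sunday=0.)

6

First apply '-221 days', '+111 days': 2044-01-21 → 2043-10-03.
2043-10-03 is a Saturday; with Sunday=0 that is 6.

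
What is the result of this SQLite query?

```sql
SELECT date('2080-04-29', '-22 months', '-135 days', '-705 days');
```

Adding -22 months to 2080-04-29 gives 2078-06-29.
Applying '-135 days' to 2078-06-29: counting 135 days back gives 2078-02-14.
Applying '-705 days' to 2078-02-14: counting 705 days back gives 2076-03-11.

2076-03-11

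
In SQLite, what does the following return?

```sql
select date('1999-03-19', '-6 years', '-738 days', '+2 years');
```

Adding -6 years to 1999-03-19 gives 1993-03-19.
Applying '-738 days' to 1993-03-19: counting 738 days back gives 1991-03-12.
Adding +2 years to 1991-03-12 gives 1993-03-12.

1993-03-12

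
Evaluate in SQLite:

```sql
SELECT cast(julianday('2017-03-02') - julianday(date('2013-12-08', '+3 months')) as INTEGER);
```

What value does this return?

Adding +3 months to 2013-12-08 gives 2014-03-08.
23 days remain in March 2014 after the 8th (31 − 8).
Full months from April 2014 through February 2017 contribute their day counts.
Then 2 days into March 2017.
Total: 23 + 30 + 31 + 30 + 31 + 31 + 30 + 31 + 30 + 31 + 31 + 28 + 31 + 30 + 31 + 30 + 31 + 31 + 30 + 31 + 30 + 31 + 31 + 29 + 31 + 30 + 31 + 30 + 31 + 31 + 30 + 31 + 30 + 31 + 31 + 28 + 2 = 1090.

1090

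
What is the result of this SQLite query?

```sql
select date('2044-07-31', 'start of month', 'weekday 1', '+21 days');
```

2044-07-25

`start of month` rewinds 2044-07-31 to 2044-07-01.
`weekday 1` advances to the next Monday; 2044-07-01 is a Friday, so it moves forward to 2044-07-04.
Advancing 21 more days within July lands on 2044-07-25.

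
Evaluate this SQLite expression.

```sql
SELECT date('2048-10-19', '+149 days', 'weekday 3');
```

2049-03-17

Applying '+149 days' to 2048-10-19: counting 149 days forward gives 2049-03-17.
`weekday 3` advances to the next Wednesday; 2049-03-17 is already a Wednesday, so it stays at 2049-03-17.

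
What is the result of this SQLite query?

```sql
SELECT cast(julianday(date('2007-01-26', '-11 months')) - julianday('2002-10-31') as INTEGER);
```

1214

Adding -11 months to 2007-01-26 gives 2006-02-26.
0 days remain in October 2002 after the 31st (31 − 31).
Full months from November 2002 through January 2006 contribute their day counts.
Then 26 days into February 2006.
Total: 0 + 30 + 31 + 31 + 28 + 31 + 30 + 31 + 30 + 31 + 31 + 30 + 31 + 30 + 31 + 31 + 29 + 31 + 30 + 31 + 30 + 31 + 31 + 30 + 31 + 30 + 31 + 31 + 28 + 31 + 30 + 31 + 30 + 31 + 31 + 30 + 31 + 30 + 31 + 31 + 26 = 1214.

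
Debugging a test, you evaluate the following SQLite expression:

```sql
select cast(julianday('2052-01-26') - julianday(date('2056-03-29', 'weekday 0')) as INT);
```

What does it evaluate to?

-1528

`weekday 0` advances to the next Sunday; 2056-03-29 is a Wednesday, so it moves forward to 2056-04-02.
5 days remain in January 2052 after the 26th (31 − 26).
Full months from February 2052 through March 2056 contribute their day counts.
Then 2 days into April 2056.
Total: 5 + 29 + 31 + 30 + 31 + 30 + 31 + 31 + 30 + 31 + 30 + 31 + 31 + 28 + 31 + 30 + 31 + 30 + 31 + 31 + 30 + 31 + 30 + 31 + 31 + 28 + 31 + 30 + 31 + 30 + 31 + 31 + 30 + 31 + 30 + 31 + 31 + 28 + 31 + 30 + 31 + 30 + 31 + 31 + 30 + 31 + 30 + 31 + 31 + 29 + 31 + 2 = 1528.
The subtraction is earlier − later, so the result is −1528 → -1528.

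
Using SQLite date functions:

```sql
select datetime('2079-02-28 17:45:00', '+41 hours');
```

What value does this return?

+41 hours from 2079-02-28 17:45:00 is 2079-03-02 10:45:00 (crosses midnight).

2079-03-02 10:45:00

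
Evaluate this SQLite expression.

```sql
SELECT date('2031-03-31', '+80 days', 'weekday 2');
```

2031-06-24

Applying '+80 days' to 2031-03-31: counting 80 days forward gives 2031-06-19.
`weekday 2` advances to the next Tuesday; 2031-06-19 is a Thursday, so it moves forward to 2031-06-24.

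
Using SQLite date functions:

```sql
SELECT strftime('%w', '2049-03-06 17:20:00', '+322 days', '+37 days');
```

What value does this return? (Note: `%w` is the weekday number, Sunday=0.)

1

First apply '+322 days', '+37 days': 2049-03-06 17:20:00 → 2050-02-28 17:20:00.
2050-02-28 is a Monday; with Sunday=0 that is 1.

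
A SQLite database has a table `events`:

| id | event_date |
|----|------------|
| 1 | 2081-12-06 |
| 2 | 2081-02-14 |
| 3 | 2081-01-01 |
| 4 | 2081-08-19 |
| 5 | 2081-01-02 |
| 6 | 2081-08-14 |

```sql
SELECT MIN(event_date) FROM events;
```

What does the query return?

MIN over {2081-01-01, 2081-01-02, 2081-02-14, 2081-08-14, 2081-08-19, 2081-12-06}.

2081-01-01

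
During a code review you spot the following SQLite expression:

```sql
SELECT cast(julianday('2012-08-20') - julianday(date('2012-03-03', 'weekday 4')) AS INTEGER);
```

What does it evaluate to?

`weekday 4` advances to the next Thursday; 2012-03-03 is a Saturday, so it moves forward to 2012-03-08.
23 days remain in March 2012 after the 8th (31 − 8).
April 2012: 30 days.
May 2012: 31 days.
June 2012: 30 days.
July 2012: 31 days.
Then 20 days into August 2012.
Total: 23 + 30 + 31 + 30 + 31 + 20 = 165.

165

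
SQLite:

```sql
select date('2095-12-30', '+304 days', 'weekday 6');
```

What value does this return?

Applying '+304 days' to 2095-12-30: counting 304 days forward gives 2096-10-29.
`weekday 6` advances to the next Saturday; 2096-10-29 is a Monday, so it moves forward to 2096-11-03.

2096-11-03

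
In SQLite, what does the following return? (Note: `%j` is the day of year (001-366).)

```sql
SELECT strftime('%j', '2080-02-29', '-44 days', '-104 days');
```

277

First apply '-44 days', '-104 days': 2080-02-29 → 2079-10-04.
Day-of-year for 2079-10-04: days since 2079-01-01 inclusive = 277, zero-padded to 277.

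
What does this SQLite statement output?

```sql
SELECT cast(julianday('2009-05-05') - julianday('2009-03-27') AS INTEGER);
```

4 days remain in March 2009 after the 27th (31 − 27).
April 2009: 30 days.
Then 5 days into May 2009.
Total: 4 + 30 + 5 = 39.

39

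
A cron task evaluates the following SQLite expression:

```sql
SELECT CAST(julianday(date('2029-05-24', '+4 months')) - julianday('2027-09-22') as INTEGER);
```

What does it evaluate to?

Adding +4 months to 2029-05-24 gives 2029-09-24.
8 days remain in September 2027 after the 22nd (30 − 22).
Full months from October 2027 through August 2029 contribute their day counts.
Then 24 days into September 2029.
Total: 8 + 31 + 30 + 31 + 31 + 29 + 31 + 30 + 31 + 30 + 31 + 31 + 30 + 31 + 30 + 31 + 31 + 28 + 31 + 30 + 31 + 30 + 31 + 31 + 24 = 733.

733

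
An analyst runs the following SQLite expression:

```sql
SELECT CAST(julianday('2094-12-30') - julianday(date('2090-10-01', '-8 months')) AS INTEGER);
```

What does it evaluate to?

1793

Adding -8 months to 2090-10-01 gives 2090-02-01.
27 days remain in February 2090 after the 1st (28 − 1).
Full months from March 2090 through November 2094 contribute their day counts.
Then 30 days into December 2094.
Total: 27 + 31 + 30 + 31 + 30 + 31 + 31 + 30 + 31 + 30 + 31 + 31 + 28 + 31 + 30 + 31 + 30 + 31 + 31 + 30 + 31 + 30 + 31 + 31 + 29 + 31 + 30 + 31 + 30 + 31 + 31 + 30 + 31 + 30 + 31 + 31 + 28 + 31 + 30 + 31 + 30 + 31 + 31 + 30 + 31 + 30 + 31 + 31 + 28 + 31 + 30 + 31 + 30 + 31 + 31 + 30 + 31 + 30 + 30 = 1793.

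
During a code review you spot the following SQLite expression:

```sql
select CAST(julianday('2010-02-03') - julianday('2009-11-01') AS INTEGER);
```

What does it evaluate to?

29 days remain in November 2009 after the 1st (30 − 1).
December 2009: 31 days.
January 2010: 31 days.
Then 3 days into February 2010.
Total: 29 + 31 + 31 + 3 = 94.

94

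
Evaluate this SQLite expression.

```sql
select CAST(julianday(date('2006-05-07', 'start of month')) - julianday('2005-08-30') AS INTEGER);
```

`start of month` rewinds 2006-05-07 to 2006-05-01.
1 day remains in August 2005 after the 30th (31 − 30).
Full months from September 2005 through April 2006 contribute their day counts.
Then 1 day into May 2006.
Total: 1 + 30 + 31 + 30 + 31 + 31 + 28 + 31 + 30 + 1 = 244.

244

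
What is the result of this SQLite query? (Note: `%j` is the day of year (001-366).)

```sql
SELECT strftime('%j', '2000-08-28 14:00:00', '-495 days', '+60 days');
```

First apply '-495 days', '+60 days': 2000-08-28 14:00:00 → 1999-06-20 14:00:00.
Day-of-year for 1999-06-20: days since 1999-01-01 inclusive = 171, zero-padded to 171.

171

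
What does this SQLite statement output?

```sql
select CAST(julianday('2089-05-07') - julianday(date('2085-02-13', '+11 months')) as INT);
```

1210

Adding +11 months to 2085-02-13 gives 2086-01-13.
18 days remain in January 2086 after the 13th (31 − 13).
Full months from February 2086 through April 2089 contribute their day counts.
Then 7 days into May 2089.
Total: 18 + 28 + 31 + 30 + 31 + 30 + 31 + 31 + 30 + 31 + 30 + 31 + 31 + 28 + 31 + 30 + 31 + 30 + 31 + 31 + 30 + 31 + 30 + 31 + 31 + 29 + 31 + 30 + 31 + 30 + 31 + 31 + 30 + 31 + 30 + 31 + 31 + 28 + 31 + 30 + 7 = 1210.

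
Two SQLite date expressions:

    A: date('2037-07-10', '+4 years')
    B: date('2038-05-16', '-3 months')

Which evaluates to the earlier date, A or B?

B

A = 2041-07-10.
B = 2038-02-16.
B is earlier.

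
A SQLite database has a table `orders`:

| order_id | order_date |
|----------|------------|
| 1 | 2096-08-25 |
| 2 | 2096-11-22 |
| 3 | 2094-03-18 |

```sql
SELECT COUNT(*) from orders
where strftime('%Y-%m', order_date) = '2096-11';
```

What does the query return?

Rows with year-month 2096-11: 2096-11-22 → 1.

1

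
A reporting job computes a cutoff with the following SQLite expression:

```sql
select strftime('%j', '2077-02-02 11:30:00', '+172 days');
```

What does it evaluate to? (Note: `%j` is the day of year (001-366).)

205

First apply '+172 days': 2077-02-02 11:30:00 → 2077-07-24 11:30:00.
Day-of-year for 2077-07-24: days since 2077-01-01 inclusive = 205, zero-padded to 205.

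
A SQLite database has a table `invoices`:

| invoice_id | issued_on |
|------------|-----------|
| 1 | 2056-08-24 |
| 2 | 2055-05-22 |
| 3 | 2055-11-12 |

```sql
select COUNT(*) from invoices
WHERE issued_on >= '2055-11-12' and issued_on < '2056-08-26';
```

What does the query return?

Rows in [2055-11-12, 2056-08-26): 2056-08-24, 2055-11-12 → 2 rows.

2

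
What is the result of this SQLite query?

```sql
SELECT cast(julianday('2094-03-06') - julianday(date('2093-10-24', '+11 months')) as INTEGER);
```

Adding +11 months to 2093-10-24 gives 2094-09-24.
25 days remain in March 2094 after the 6th (31 − 6).
April 2094: 30 days.
May 2094: 31 days.
June 2094: 30 days.
July 2094: 31 days.
August 2094: 31 days.
Then 24 days into September 2094.
Total: 25 + 30 + 31 + 30 + 31 + 31 + 24 = 202.
The subtraction is earlier − later, so the result is −202 → -202.

-202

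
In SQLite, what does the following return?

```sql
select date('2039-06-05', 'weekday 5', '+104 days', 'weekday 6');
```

2039-09-24

`weekday 5` advances to the next Friday; 2039-06-05 is a Sunday, so it moves forward to 2039-06-10.
Applying '+104 days' to 2039-06-10: counting 104 days forward gives 2039-09-22.
`weekday 6` advances to the next Saturday; 2039-09-22 is a Thursday, so it moves forward to 2039-09-24.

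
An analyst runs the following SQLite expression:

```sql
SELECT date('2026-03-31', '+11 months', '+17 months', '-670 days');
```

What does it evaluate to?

2026-10-03

Adding +11 months to 2026-03-31 targets 2027-02-31. February 2027 has only 28 days, so SQLite normalizes the 3-day overflow forward to 2027-03-03.
Adding +17 months to 2027-03-03 gives 2028-08-03.
Applying '-670 days' to 2028-08-03: counting 670 days back gives 2026-10-03.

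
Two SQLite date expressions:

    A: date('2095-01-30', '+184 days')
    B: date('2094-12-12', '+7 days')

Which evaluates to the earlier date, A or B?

B

A = 2095-08-02.
B = 2094-12-19.
B is earlier.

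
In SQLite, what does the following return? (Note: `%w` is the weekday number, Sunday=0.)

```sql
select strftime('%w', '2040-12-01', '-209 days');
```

First apply '-209 days': 2040-12-01 → 2040-05-06.
2040-05-06 is a Sunday; with Sunday=0 that is 0.

0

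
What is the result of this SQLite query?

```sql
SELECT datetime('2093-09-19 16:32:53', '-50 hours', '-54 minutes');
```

2093-09-17 13:38:53

-50 hours from 2093-09-19 16:32:53 is 2093-09-17 14:32:53 (crosses midnight).
-54 minutes from 2093-09-17 14:32:53 is 2093-09-17 13:38:53.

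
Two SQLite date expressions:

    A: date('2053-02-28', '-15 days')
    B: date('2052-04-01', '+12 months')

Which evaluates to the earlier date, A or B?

A

A = 2053-02-13.
B = 2053-04-01.
A is earlier.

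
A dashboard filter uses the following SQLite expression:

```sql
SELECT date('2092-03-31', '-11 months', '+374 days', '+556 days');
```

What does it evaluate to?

Adding -11 months to 2092-03-31 targets 2091-04-31. April 2091 has only 30 days, so SQLite normalizes the 1-day overflow forward to 2091-05-01.
Applying '+374 days' to 2091-05-01: counting 374 days forward gives 2092-05-09.
Applying '+556 days' to 2092-05-09: counting 556 days forward gives 2093-11-16.

2093-11-16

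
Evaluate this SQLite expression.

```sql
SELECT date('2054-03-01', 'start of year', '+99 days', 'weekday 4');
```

`start of year` rewinds 2054-03-01 to 2054-01-01.
Applying '+99 days' to 2054-01-01: counting 99 days forward gives 2054-04-10.
`weekday 4` advances to the next Thursday; 2054-04-10 is a Friday, so it moves forward to 2054-04-16.

2054-04-16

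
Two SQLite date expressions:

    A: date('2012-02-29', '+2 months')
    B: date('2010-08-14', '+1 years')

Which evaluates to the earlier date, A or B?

A = 2012-04-29.
B = 2011-08-14.
B is earlier.

B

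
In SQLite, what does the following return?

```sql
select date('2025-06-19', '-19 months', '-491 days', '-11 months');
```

2021-08-16

Adding -19 months to 2025-06-19 gives 2023-11-19.
Applying '-491 days' to 2023-11-19: counting 491 days back gives 2022-07-16.
Adding -11 months to 2022-07-16 gives 2021-08-16.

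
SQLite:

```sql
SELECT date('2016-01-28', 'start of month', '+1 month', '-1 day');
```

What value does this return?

`start of month` rewinds 2016-01-28 to 2016-01-01.
Adding +1 month to 2016-01-01 gives 2016-02-01.
Going back 1 day from 2016-02-01 reaches 2016-01-31 (last day of January, 31 days).

2016-01-31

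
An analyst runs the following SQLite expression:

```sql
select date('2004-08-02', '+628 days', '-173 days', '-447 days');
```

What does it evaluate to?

Applying '+628 days' to 2004-08-02: counting 628 days forward gives 2006-04-22.
Applying '-173 days' to 2006-04-22: counting 173 days back gives 2005-10-31.
Applying '-447 days' to 2005-10-31: counting 447 days back gives 2004-08-10.

2004-08-10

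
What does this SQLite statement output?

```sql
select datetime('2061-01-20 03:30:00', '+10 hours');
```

+10 hours from 2061-01-20 03:30:00 is 2061-01-20 13:30:00.

2061-01-20 13:30:00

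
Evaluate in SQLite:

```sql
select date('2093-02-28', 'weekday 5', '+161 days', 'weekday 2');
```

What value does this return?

`weekday 5` advances to the next Friday; 2093-02-28 is a Saturday, so it moves forward to 2093-03-06.
Applying '+161 days' to 2093-03-06: counting 161 days forward gives 2093-08-14.
`weekday 2` advances to the next Tuesday; 2093-08-14 is a Friday, so it moves forward to 2093-08-18.

2093-08-18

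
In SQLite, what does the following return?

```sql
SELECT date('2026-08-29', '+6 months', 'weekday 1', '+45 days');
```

2027-04-15

Adding +6 months to 2026-08-29 targets 2027-02-29. February 2027 has only 28 days, so SQLite normalizes the 1-day overflow forward to 2027-03-01.
`weekday 1` advances to the next Monday; 2027-03-01 is already a Monday, so it stays at 2027-03-01.
Applying '+45 days' to 2027-03-01: counting 45 days forward gives 2027-04-15.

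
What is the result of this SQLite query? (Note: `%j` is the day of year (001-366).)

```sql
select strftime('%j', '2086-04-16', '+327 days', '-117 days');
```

First apply '+327 days', '-117 days': 2086-04-16 → 2086-11-12.
Day-of-year for 2086-11-12: days since 2086-01-01 inclusive = 316, zero-padded to 316.

316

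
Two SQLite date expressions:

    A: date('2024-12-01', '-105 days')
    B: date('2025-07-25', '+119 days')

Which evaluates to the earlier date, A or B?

A

A = 2024-08-18.
B = 2025-11-21.
A is earlier.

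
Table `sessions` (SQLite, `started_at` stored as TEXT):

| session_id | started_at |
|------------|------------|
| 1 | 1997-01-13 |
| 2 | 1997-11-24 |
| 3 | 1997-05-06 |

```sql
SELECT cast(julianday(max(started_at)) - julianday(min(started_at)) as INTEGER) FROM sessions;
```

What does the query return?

315

MIN = 1997-01-13, MAX = 1997-11-24.
18 days remain in January 1997 after the 13th (31 − 13).
Full months from February 1997 through October 1997 contribute their day counts.
Then 24 days into November 1997.
Total: 18 + 28 + 31 + 30 + 31 + 30 + 31 + 31 + 30 + 31 + 24 = 315.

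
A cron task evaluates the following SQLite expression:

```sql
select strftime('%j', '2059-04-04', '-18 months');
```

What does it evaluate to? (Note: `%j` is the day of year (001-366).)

First apply '-18 months': 2059-04-04 → 2057-10-04.
Day-of-year for 2057-10-04: days since 2057-01-01 inclusive = 277, zero-padded to 277.

277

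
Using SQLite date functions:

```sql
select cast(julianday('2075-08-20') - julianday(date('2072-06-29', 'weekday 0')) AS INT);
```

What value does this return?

1143

`weekday 0` advances to the next Sunday; 2072-06-29 is a Wednesday, so it moves forward to 2072-07-03.
28 days remain in July 2072 after the 3rd (31 − 3).
Full months from August 2072 through July 2075 contribute their day counts.
Then 20 days into August 2075.
Total: 28 + 31 + 30 + 31 + 30 + 31 + 31 + 28 + 31 + 30 + 31 + 30 + 31 + 31 + 30 + 31 + 30 + 31 + 31 + 28 + 31 + 30 + 31 + 30 + 31 + 31 + 30 + 31 + 30 + 31 + 31 + 28 + 31 + 30 + 31 + 30 + 31 + 20 = 1143.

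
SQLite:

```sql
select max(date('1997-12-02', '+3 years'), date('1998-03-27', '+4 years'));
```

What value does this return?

date('1997-12-02', '+3 years') → 2000-12-02.
date('1998-03-27', '+4 years') → 2002-03-27.
Later of the two is 2002-03-27.

2002-03-27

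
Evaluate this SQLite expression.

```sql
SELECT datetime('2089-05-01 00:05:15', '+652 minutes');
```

652 minutes = 10h 52m; +652 minutes from 2089-05-01 00:05:15 is 2089-05-01 10:57:15.

2089-05-01 10:57:15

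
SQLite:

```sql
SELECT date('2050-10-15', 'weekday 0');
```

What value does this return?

`weekday 0` advances to the next Sunday; 2050-10-15 is a Saturday, so it moves forward to 2050-10-16.

2050-10-16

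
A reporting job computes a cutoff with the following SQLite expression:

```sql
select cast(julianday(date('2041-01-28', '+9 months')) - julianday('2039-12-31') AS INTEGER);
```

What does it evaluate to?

Adding +9 months to 2041-01-28 gives 2041-10-28.
0 days remain in December 2039 after the 31st (31 − 31).
Full months from January 2040 through September 2041 contribute their day counts.
Then 28 days into October 2041.
Total: 0 + 31 + 29 + 31 + 30 + 31 + 30 + 31 + 31 + 30 + 31 + 30 + 31 + 31 + 28 + 31 + 30 + 31 + 30 + 31 + 31 + 30 + 28 = 667.

667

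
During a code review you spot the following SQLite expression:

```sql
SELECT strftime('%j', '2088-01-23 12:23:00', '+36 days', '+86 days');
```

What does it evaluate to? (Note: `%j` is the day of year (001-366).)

First apply '+36 days', '+86 days': 2088-01-23 12:23:00 → 2088-05-24 12:23:00.
Day-of-year for 2088-05-24: days since 2088-01-01 inclusive = 145, zero-padded to 145.

145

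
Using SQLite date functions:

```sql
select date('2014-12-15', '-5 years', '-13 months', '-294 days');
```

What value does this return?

Adding -5 years to 2014-12-15 gives 2009-12-15.
Adding -13 months to 2009-12-15 gives 2008-11-15.
Applying '-294 days' to 2008-11-15: counting 294 days back gives 2008-01-26.

2008-01-26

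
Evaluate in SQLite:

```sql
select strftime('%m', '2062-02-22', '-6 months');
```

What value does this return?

08

First apply '-6 months': 2062-02-22 → 2061-08-22.
`%m` extracts the 2-digit month (01-12): 08.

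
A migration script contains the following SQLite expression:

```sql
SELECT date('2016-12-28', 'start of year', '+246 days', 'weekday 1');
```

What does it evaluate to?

`start of year` rewinds 2016-12-28 to 2016-01-01.
Applying '+246 days' to 2016-01-01: counting 246 days forward gives 2016-09-03.
`weekday 1` advances to the next Monday; 2016-09-03 is a Saturday, so it moves forward to 2016-09-05.

2016-09-05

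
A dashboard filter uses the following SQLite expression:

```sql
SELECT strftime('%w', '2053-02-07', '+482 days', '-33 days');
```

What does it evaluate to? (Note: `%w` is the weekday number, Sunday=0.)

6

First apply '+482 days', '-33 days': 2053-02-07 → 2054-05-02.
2054-05-02 is a Saturday; with Sunday=0 that is 6.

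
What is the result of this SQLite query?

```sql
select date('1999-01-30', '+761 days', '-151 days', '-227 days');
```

2000-02-17

Applying '+761 days' to 1999-01-30: counting 761 days forward gives 2001-03-01.
Applying '-151 days' to 2001-03-01: counting 151 days back gives 2000-10-01.
Applying '-227 days' to 2000-10-01: counting 227 days back gives 2000-02-17.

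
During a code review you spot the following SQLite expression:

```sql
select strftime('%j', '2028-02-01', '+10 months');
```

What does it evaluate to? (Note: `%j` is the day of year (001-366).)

First apply '+10 months': 2028-02-01 → 2028-12-01.
Day-of-year for 2028-12-01: days since 2028-01-01 inclusive = 336, zero-padded to 336.

336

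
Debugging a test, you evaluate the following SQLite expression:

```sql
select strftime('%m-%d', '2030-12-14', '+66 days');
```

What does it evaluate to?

First apply '+66 days': 2030-12-14 → 2031-02-18.
`%m-%d` extracts the month-day: 02-18.

02-18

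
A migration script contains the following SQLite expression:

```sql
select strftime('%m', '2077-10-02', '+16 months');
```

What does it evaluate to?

First apply '+16 months': 2077-10-02 → 2079-02-02.
`%m` extracts the 2-digit month (01-12): 02.

02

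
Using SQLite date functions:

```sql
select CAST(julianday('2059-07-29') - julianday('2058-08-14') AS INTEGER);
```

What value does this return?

17 days remain in August 2058 after the 14th (31 − 14).
Full months from September 2058 through June 2059 contribute their day counts.
Then 29 days into July 2059.
Total: 17 + 30 + 31 + 30 + 31 + 31 + 28 + 31 + 30 + 31 + 30 + 29 = 349.

349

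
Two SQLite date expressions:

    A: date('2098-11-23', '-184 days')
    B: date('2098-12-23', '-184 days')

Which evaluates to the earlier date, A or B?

A

A = 2098-05-23.
B = 2098-06-22.
A is earlier.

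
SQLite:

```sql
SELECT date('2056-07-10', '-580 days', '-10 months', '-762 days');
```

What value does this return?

2052-01-08

Applying '-580 days' to 2056-07-10: counting 580 days back gives 2054-12-08.
Adding -10 months to 2054-12-08 gives 2054-02-08.
Applying '-762 days' to 2054-02-08: counting 762 days back gives 2052-01-08.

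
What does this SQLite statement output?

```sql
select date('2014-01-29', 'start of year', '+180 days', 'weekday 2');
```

`start of year` rewinds 2014-01-29 to 2014-01-01.
Applying '+180 days' to 2014-01-01: counting 180 days forward gives 2014-06-30.
`weekday 2` advances to the next Tuesday; 2014-06-30 is a Monday, so it moves forward to 2014-07-01.

2014-07-01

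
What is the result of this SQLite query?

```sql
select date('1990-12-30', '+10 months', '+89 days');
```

1992-01-27

Adding +10 months to 1990-12-30 gives 1991-10-30.
Applying '+89 days' to 1991-10-30: counting 89 days forward gives 1992-01-27.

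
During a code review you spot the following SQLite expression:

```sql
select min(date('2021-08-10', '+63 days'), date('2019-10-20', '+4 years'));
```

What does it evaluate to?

2021-10-12

date('2021-08-10', '+63 days') → 2021-10-12.
date('2019-10-20', '+4 years') → 2023-10-20.
Earlier of the two is 2021-10-12.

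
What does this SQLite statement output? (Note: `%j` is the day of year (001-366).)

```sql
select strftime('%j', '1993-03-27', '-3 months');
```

First apply '-3 months': 1993-03-27 → 1992-12-27.
Day-of-year for 1992-12-27: days since 1992-01-01 inclusive = 362, zero-padded to 362.

362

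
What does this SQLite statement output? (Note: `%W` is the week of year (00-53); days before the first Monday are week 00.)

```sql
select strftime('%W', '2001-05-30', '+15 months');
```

First apply '+15 months': 2001-05-30 → 2002-08-30.
2002-08-30 is a Friday. SQLite's %W counts Mondays since the year started; the result is 34.

34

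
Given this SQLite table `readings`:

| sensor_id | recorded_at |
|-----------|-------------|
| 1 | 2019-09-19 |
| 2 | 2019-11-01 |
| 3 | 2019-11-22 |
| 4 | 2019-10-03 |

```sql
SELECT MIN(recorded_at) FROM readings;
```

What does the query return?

MIN over {2019-09-19, 2019-10-03, 2019-11-01, 2019-11-22}.

2019-09-19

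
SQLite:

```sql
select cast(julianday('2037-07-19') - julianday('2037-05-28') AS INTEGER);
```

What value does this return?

52

3 days remain in May 2037 after the 28th (31 − 28).
June 2037: 30 days.
Then 19 days into July 2037.
Total: 3 + 30 + 19 = 52.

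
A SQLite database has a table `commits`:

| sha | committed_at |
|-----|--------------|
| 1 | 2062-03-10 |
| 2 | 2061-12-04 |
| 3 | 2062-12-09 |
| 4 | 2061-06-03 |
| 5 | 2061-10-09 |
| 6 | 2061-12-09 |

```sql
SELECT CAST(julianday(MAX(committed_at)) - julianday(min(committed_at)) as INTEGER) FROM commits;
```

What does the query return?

MIN = 2061-06-03, MAX = 2062-12-09.
27 days remain in June 2061 after the 3rd (30 − 3).
Full months from July 2061 through November 2062 contribute their day counts.
Then 9 days into December 2062.
Total: 27 + 31 + 31 + 30 + 31 + 30 + 31 + 31 + 28 + 31 + 30 + 31 + 30 + 31 + 31 + 30 + 31 + 30 + 9 = 554.

554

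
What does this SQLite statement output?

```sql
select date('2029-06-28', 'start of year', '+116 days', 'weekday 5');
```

2029-04-27

`start of year` rewinds 2029-06-28 to 2029-01-01.
Applying '+116 days' to 2029-01-01: counting 116 days forward gives 2029-04-27.
`weekday 5` advances to the next Friday; 2029-04-27 is already a Friday, so it stays at 2029-04-27.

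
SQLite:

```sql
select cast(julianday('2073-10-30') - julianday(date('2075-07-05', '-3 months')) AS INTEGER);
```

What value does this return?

Adding -3 months to 2075-07-05 gives 2075-04-05.
1 day remains in October 2073 after the 30th (31 − 30).
Full months from November 2073 through March 2075 contribute their day counts.
Then 5 days into April 2075.
Total: 1 + 30 + 31 + 31 + 28 + 31 + 30 + 31 + 30 + 31 + 31 + 30 + 31 + 30 + 31 + 31 + 28 + 31 + 5 = 522.
The subtraction is earlier − later, so the result is −522 → -522.

-522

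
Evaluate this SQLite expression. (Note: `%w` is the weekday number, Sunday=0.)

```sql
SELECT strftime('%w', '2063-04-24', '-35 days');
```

2

First apply '-35 days': 2063-04-24 → 2063-03-20.
2063-03-20 is a Tuesday; with Sunday=0 that is 2.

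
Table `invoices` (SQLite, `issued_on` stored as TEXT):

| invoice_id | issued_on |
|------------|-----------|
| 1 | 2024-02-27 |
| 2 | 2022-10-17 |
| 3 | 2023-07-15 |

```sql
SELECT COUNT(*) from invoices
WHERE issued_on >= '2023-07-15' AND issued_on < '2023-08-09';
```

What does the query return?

Rows in [2023-07-15, 2023-08-09): 2023-07-15 → 1 row.

1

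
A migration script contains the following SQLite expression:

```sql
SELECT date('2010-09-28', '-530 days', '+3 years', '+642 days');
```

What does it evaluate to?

2014-01-18

Applying '-530 days' to 2010-09-28: counting 530 days back gives 2009-04-16.
Adding +3 years to 2009-04-16 gives 2012-04-16.
Applying '+642 days' to 2012-04-16: counting 642 days forward gives 2014-01-18.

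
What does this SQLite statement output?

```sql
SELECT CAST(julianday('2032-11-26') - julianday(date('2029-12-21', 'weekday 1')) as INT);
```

`weekday 1` advances to the next Monday; 2029-12-21 is a Friday, so it moves forward to 2029-12-24.
7 days remain in December 2029 after the 24th (31 − 24).
Full months from January 2030 through October 2032 contribute their day counts.
Then 26 days into November 2032.
Total: 7 + 31 + 28 + 31 + 30 + 31 + 30 + 31 + 31 + 30 + 31 + 30 + 31 + 31 + 28 + 31 + 30 + 31 + 30 + 31 + 31 + 30 + 31 + 30 + 31 + 31 + 29 + 31 + 30 + 31 + 30 + 31 + 31 + 30 + 31 + 26 = 1068.

1068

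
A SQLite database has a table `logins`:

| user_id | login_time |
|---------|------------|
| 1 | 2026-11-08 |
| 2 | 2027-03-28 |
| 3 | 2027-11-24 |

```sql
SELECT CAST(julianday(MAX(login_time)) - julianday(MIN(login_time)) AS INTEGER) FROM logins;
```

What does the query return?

381

MIN = 2026-11-08, MAX = 2027-11-24.
22 days remain in November 2026 after the 8th (30 − 8).
Full months from December 2026 through October 2027 contribute their day counts.
Then 24 days into November 2027.
Total: 22 + 31 + 31 + 28 + 31 + 30 + 31 + 30 + 31 + 31 + 30 + 31 + 24 = 381.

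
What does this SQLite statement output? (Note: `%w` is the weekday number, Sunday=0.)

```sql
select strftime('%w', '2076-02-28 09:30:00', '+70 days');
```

5

First apply '+70 days': 2076-02-28 09:30:00 → 2076-05-08 09:30:00.
2076-05-08 is a Friday; with Sunday=0 that is 5.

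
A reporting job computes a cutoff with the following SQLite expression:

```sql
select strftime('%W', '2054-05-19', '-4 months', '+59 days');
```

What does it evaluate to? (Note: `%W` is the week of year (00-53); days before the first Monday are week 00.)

11

First apply '-4 months', '+59 days': 2054-05-19 → 2054-03-19.
2054-03-19 is a Thursday. SQLite's %W counts Mondays since the year started; the result is 11.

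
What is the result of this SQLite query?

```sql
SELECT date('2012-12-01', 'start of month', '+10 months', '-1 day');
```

`start of month` rewinds 2012-12-01 to 2012-12-01.
Adding +10 months to 2012-12-01 gives 2013-10-01.
Going back 1 day from 2013-10-01 reaches 2013-09-30 (last day of September, 30 days).

2013-09-30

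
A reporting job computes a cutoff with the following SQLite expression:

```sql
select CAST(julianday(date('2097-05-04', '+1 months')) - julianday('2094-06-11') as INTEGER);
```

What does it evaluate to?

1089

Adding +1 month to 2097-05-04 gives 2097-06-04.
19 days remain in June 2094 after the 11th (30 − 11).
Full months from July 2094 through May 2097 contribute their day counts.
Then 4 days into June 2097.
Total: 19 + 31 + 31 + 30 + 31 + 30 + 31 + 31 + 28 + 31 + 30 + 31 + 30 + 31 + 31 + 30 + 31 + 30 + 31 + 31 + 29 + 31 + 30 + 31 + 30 + 31 + 31 + 30 + 31 + 30 + 31 + 31 + 28 + 31 + 30 + 31 + 4 = 1089.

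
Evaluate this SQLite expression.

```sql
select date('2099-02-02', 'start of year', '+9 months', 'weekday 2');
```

`start of year` rewinds 2099-02-02 to 2099-01-01.
Adding +9 months to 2099-01-01 gives 2099-10-01.
`weekday 2` advances to the next Tuesday; 2099-10-01 is a Thursday, so it moves forward to 2099-10-06.

2099-10-06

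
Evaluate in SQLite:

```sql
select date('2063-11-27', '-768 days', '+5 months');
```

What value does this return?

2062-03-20

Applying '-768 days' to 2063-11-27: counting 768 days back gives 2061-10-20.
Adding +5 months to 2061-10-20 gives 2062-03-20.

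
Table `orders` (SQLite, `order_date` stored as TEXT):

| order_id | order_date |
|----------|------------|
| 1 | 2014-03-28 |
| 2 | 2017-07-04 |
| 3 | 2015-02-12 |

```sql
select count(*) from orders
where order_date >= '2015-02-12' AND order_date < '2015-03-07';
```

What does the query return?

1

Rows in [2015-02-12, 2015-03-07): 2015-02-12 → 1 row.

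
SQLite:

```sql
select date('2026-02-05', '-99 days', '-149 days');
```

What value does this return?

Applying '-99 days' to 2026-02-05: counting 99 days back gives 2025-10-29.
Applying '-149 days' to 2025-10-29: counting 149 days back gives 2025-06-02.

2025-06-02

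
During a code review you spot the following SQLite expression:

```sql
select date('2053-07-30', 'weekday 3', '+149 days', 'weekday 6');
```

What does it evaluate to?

2053-12-27

`weekday 3` advances to the next Wednesday; 2053-07-30 is already a Wednesday, so it stays at 2053-07-30.
Applying '+149 days' to 2053-07-30: counting 149 days forward gives 2053-12-26.
`weekday 6` advances to the next Saturday; 2053-12-26 is a Friday, so it moves forward to 2053-12-27.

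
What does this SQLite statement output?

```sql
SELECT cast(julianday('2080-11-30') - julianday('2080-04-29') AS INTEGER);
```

1 day remains in April 2080 after the 29th (30 − 29).
Full months from May 2080 through October 2080 contribute their day counts.
Then 30 days into November 2080.
Total: 1 + 31 + 30 + 31 + 31 + 30 + 31 + 30 = 215.

215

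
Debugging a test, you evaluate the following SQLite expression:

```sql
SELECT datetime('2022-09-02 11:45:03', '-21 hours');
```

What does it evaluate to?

-21 hours from 2022-09-02 11:45:03 is 2022-09-01 14:45:03 (crosses midnight).

2022-09-01 14:45:03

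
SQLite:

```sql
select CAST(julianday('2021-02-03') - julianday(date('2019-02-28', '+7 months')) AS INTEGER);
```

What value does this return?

494

Adding +7 months to 2019-02-28 gives 2019-09-28.
2 days remain in September 2019 after the 28th (30 − 28).
Full months from October 2019 through January 2021 contribute their day counts.
Then 3 days into February 2021.
Total: 2 + 31 + 30 + 31 + 31 + 29 + 31 + 30 + 31 + 30 + 31 + 31 + 30 + 31 + 30 + 31 + 31 + 3 = 494.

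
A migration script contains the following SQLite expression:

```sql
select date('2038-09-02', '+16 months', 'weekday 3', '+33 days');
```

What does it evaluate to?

Adding +16 months to 2038-09-02 gives 2040-01-02.
`weekday 3` advances to the next Wednesday; 2040-01-02 is a Monday, so it moves forward to 2040-01-04.
January 2040 has 31 days; 27 remain after the 4th, so 28 days reach 2040-02-01.
Advancing 5 more days within February lands on 2040-02-06.

2040-02-06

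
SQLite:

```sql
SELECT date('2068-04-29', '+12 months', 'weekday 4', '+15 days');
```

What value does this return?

2069-05-17

Adding +12 months to 2068-04-29 gives 2069-04-29.
`weekday 4` advances to the next Thursday; 2069-04-29 is a Monday, so it moves forward to 2069-05-02.
Advancing 15 more days within May lands on 2069-05-17.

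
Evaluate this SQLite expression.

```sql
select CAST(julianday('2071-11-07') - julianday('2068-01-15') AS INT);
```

1392

16 days remain in January 2068 after the 15th (31 − 15).
Full months from February 2068 through October 2071 contribute their day counts.
Then 7 days into November 2071.
Total: 16 + 29 + 31 + 30 + 31 + 30 + 31 + 31 + 30 + 31 + 30 + 31 + 31 + 28 + 31 + 30 + 31 + 30 + 31 + 31 + 30 + 31 + 30 + 31 + 31 + 28 + 31 + 30 + 31 + 30 + 31 + 31 + 30 + 31 + 30 + 31 + 31 + 28 + 31 + 30 + 31 + 30 + 31 + 31 + 30 + 31 + 7 = 1392.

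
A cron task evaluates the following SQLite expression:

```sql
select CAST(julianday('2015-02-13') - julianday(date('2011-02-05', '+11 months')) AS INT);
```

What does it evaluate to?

Adding +11 months to 2011-02-05 gives 2012-01-05.
26 days remain in January 2012 after the 5th (31 − 5).
Full months from February 2012 through January 2015 contribute their day counts.
Then 13 days into February 2015.
Total: 26 + 29 + 31 + 30 + 31 + 30 + 31 + 31 + 30 + 31 + 30 + 31 + 31 + 28 + 31 + 30 + 31 + 30 + 31 + 31 + 30 + 31 + 30 + 31 + 31 + 28 + 31 + 30 + 31 + 30 + 31 + 31 + 30 + 31 + 30 + 31 + 31 + 13 = 1135.

1135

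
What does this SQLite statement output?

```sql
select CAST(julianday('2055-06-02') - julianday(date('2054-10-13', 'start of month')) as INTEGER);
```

`start of month` rewinds 2054-10-13 to 2054-10-01.
30 days remain in October 2054 after the 1st (31 − 1).
Full months from November 2054 through May 2055 contribute their day counts.
Then 2 days into June 2055.
Total: 30 + 30 + 31 + 31 + 28 + 31 + 30 + 31 + 2 = 244.

244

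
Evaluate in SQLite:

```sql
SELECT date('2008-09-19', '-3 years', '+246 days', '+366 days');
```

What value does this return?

2007-05-24

Adding -3 years to 2008-09-19 gives 2005-09-19.
Applying '+246 days' to 2005-09-19: counting 246 days forward gives 2006-05-23.
Applying '+366 days' to 2006-05-23: counting 366 days forward gives 2007-05-24.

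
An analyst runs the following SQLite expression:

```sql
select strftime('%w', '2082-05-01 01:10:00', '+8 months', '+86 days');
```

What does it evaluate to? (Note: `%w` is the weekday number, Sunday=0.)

0

First apply '+8 months', '+86 days': 2082-05-01 01:10:00 → 2083-03-28 01:10:00.
2083-03-28 is a Sunday; with Sunday=0 that is 0.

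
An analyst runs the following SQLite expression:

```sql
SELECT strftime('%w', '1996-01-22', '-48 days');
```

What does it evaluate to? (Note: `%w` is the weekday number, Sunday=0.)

First apply '-48 days': 1996-01-22 → 1995-12-05.
1995-12-05 is a Tuesday; with Sunday=0 that is 2.

2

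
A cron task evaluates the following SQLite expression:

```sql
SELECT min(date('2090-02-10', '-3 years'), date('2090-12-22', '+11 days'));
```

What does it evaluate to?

date('2090-02-10', '-3 years') → 2087-02-10.
date('2090-12-22', '+11 days') → 2091-01-02.
Earlier of the two is 2087-02-10.

2087-02-10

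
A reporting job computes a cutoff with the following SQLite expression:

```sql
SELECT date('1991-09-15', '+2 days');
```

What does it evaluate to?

Advancing 2 more days within September lands on 1991-09-17.

1991-09-17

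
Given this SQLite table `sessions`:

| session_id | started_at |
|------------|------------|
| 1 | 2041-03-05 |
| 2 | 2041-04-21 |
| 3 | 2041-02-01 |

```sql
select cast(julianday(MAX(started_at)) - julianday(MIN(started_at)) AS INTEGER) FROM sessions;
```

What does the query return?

79

MIN = 2041-02-01, MAX = 2041-04-21.
27 days remain in February 2041 after the 1st (28 − 1).
March 2041: 31 days.
Then 21 days into April 2041.
Total: 27 + 31 + 21 = 79.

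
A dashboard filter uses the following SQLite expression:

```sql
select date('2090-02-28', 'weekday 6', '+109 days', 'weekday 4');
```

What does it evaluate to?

`weekday 6` advances to the next Saturday; 2090-02-28 is a Tuesday, so it moves forward to 2090-03-04.
Applying '+109 days' to 2090-03-04: counting 109 days forward gives 2090-06-21.
`weekday 4` advances to the next Thursday; 2090-06-21 is a Wednesday, so it moves forward to 2090-06-22.

2090-06-22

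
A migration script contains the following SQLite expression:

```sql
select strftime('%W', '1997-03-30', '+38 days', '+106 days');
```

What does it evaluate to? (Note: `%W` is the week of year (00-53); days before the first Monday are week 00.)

33

First apply '+38 days', '+106 days': 1997-03-30 → 1997-08-21.
1997-08-21 is a Thursday. SQLite's %W counts Mondays since the year started; the result is 33.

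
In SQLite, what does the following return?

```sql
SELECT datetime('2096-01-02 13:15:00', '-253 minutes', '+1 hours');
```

2096-01-02 10:02:00

253 minutes = 4h 13m; -253 minutes from 2096-01-02 13:15:00 is 2096-01-02 09:02:00.
+1 hours from 2096-01-02 09:02:00 is 2096-01-02 10:02:00.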